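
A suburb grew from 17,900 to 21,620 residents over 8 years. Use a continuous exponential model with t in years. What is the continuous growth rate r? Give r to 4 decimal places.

r ≈ 0.0236 per year

21620 = 17900 · e^(r·8)
e^(8r) = 21620/17900 = 1.20782
r = ln(1.20782) / 8 = 0.18882 / 8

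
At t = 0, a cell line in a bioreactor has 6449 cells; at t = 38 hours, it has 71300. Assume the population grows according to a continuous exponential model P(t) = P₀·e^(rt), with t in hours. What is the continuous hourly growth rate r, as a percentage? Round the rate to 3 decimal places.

r ≈ 6.324% per hour

71300 = 6449 · e^(r·38)
e^(38r) = 71300/6449 = 11.05598
r = ln(11.05598) / 38 = 2.40297 / 38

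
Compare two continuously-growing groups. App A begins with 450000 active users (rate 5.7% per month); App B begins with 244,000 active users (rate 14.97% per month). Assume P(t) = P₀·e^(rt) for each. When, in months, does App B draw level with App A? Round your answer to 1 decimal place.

t ≈ 6.6 months

450000·e^(0.057t) = 244000·e^(0.1497t)
450000/244000 = e^((0.1497 − 0.057)t) → ln(1.84426) = 0.0927·t
t = 0.61208 / 0.0927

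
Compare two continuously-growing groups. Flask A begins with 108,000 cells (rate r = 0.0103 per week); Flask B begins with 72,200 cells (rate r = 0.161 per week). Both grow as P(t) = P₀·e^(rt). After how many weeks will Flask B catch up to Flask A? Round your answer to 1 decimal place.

t ≈ 2.7 weeks

108000·e^(0.0103t) = 72200·e^(0.161t)
108000/72200 = e^((0.161 − 0.0103)t) → ln(1.49584) = 0.1507·t
t = 0.40269 / 0.1507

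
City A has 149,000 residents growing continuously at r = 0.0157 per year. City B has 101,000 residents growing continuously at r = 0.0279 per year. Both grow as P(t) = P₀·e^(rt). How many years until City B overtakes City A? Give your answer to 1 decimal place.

t ≈ 31.9 years

149000·e^(0.0157t) = 101000·e^(0.0279t)
149000/101000 = e^((0.0279 − 0.0157)t) → ln(1.47525) = 0.0122·t
t = 0.38883 / 0.0122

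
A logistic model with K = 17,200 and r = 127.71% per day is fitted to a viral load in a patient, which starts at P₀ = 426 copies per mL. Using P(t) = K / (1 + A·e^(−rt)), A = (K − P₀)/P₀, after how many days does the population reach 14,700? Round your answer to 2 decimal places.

t ≈ 4.26 days

A = (17200 − 426)/426 = 39.37559
14700 = 17200/(1 + 39.37559·e^(−1.2771t)) → 1 + 39.37559·e^(−1.2771t) = 1.17007
e^(−1.2771t) = 0.004319 → t = ln(231.52845)/1.2771 = 5.4447/1.2771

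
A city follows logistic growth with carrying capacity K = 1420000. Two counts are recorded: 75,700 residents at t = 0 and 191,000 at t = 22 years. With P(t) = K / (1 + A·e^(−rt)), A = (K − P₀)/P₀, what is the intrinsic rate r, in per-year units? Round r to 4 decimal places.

r ≈ 0.0461 per year

A = (1420000 − 75700)/75700 = 17.75826
191000 = 1420000/(1 + 17.75826·e^(−r·22)) → e^(−22r) = (7.43455 − 1)/17.75826 = 0.362342
r = −ln(0.362342)/22 = 1.01517/22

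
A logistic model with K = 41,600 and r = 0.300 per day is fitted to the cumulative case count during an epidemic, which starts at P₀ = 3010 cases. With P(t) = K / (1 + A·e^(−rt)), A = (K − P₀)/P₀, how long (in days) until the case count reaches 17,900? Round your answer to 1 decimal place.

t ≈ 7.6 days

A = (41600 − 3010)/3010 = 12.8206
17900 = 41600/(1 + 12.8206·e^(−0.3t)) → 1 + 12.8206·e^(−0.3t) = 2.32402
e^(−0.3t) = 0.103273 → t = ln(9.68307)/0.3 = 2.27038/0.3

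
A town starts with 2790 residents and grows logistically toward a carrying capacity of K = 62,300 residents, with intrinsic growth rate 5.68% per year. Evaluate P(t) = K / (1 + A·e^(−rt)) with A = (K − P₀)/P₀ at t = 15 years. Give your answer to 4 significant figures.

≈ 6,169 residents

A = (62300 − 2790)/2790 = 21.32975
P(15) = 62300 / (1 + 21.32975·e^(−0.0568·15)) = 62300 / (1 + 21.32975·0.426561)
= 62300 / 10.09844 ≈ 6169.27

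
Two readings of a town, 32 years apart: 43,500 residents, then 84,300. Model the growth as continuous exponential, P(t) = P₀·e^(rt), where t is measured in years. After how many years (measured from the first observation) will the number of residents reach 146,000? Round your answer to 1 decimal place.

t ≈ 58.6 years

r = ln(84300/43500) / 32 ≈ 0.020676 per year
t = ln(146000/43500) / r = 1.21085 / 0.020676 ≈ 58.564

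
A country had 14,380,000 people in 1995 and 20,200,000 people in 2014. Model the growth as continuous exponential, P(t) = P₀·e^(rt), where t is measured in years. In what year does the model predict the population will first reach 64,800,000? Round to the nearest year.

r = ln(20200000/14380000) / 19 = 0.33984/19 ≈ 0.017887 per year
t = ln(64800000/14380000) / r = 1.50547/0.017887 ≈ 84.17 years after 1995

year 2079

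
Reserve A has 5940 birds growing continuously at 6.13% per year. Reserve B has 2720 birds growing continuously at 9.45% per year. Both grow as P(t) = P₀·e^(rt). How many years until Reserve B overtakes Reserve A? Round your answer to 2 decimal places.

t ≈ 23.53 years

5940·e^(0.0613t) = 2720·e^(0.0945t)
5940/2720 = e^((0.0945 − 0.0613)t) → ln(2.18382) = 0.0332·t
t = 0.78108 / 0.0332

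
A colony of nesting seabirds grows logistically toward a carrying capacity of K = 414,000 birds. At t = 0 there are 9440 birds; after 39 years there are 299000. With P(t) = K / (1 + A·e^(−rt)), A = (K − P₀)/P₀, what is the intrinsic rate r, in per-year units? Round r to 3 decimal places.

A = (414000 − 9440)/9440 = 42.85593
299000 = 414000/(1 + 42.85593·e^(−r·39)) → e^(−39r) = (1.38462 − 1)/42.85593 = 0.008975
r = −ln(0.008975)/39 = 4.71336/39

r ≈ 0.121 per year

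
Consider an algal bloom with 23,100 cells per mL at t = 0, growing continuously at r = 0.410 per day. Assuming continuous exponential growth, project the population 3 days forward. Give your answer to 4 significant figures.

≈ 79,030 cells per mL

P(3) = 23100 · e^(0.41·3) = 23100 · e^(1.23)
= 23100 · 3.42123 ≈ 79030.4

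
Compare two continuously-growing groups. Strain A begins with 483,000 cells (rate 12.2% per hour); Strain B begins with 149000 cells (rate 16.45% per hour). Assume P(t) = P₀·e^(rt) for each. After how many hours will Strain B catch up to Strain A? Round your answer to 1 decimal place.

t ≈ 27.7 hours

483000·e^(0.122t) = 149000·e^(0.1645t)
483000/149000 = e^((0.1645 − 0.122)t) → ln(3.24161) = 0.0425·t
t = 1.17607 / 0.0425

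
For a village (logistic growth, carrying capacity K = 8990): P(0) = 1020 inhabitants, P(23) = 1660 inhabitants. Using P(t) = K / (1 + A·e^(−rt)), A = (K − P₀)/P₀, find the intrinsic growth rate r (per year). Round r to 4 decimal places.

r ≈ 0.0248 per year

A = (8990 − 1020)/1020 = 7.81373
1660 = 8990/(1 + 7.81373·e^(−r·23)) → e^(−23r) = (5.41566 − 1)/7.81373 = 0.565116
r = −ln(0.565116)/23 = 0.57072/23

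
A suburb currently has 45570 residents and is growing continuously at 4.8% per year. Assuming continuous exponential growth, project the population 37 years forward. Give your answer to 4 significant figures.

P(37) = 45570 · e^(0.048·37) = 45570 · e^(1.776)
= 45570 · 5.90618 ≈ 269144.82

≈ 269,100 residents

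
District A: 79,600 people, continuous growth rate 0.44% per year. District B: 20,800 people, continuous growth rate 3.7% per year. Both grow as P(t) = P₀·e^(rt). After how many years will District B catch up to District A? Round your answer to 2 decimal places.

79600·e^(0.0044t) = 20800·e^(0.037t)
79600/20800 = e^((0.037 − 0.0044)t) → ln(3.82692) = 0.0326·t
t = 1.34206 / 0.0326

t ≈ 41.17 years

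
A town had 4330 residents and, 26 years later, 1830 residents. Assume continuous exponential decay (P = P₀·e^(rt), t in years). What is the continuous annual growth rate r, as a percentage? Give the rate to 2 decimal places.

r ≈ -3.31% per year

1830 = 4330 · e^(r·26)
e^(26r) = 1830/4330 = 0.42263
r = ln(0.42263) / 26 = -0.86125 / 26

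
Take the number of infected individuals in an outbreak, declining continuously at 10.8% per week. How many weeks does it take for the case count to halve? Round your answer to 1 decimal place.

half-life ≈ 6.4 weeks

half-life = ln(2) / |r| = 0.69315 / 0.108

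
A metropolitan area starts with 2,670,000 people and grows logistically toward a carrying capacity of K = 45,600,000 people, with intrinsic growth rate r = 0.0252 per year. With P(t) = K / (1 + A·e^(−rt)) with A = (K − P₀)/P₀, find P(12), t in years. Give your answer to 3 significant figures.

A = (45600000 − 2670000)/2670000 = 16.07865
P(12) = 45600000 / (1 + 16.07865·e^(−0.0252·12)) = 45600000 / (1 + 16.07865·0.739042)
= 45600000 / 12.88281 ≈ 3539601.78

≈ 3,540,000 people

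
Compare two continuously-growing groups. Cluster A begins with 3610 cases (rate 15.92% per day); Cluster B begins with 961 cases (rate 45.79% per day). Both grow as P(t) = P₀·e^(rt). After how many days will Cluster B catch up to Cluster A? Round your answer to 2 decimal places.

t ≈ 4.43 days

3610·e^(0.1592t) = 961·e^(0.4579t)
3610/961 = e^((0.4579 − 0.1592)t) → ln(3.7565) = 0.2987·t
t = 1.32349 / 0.2987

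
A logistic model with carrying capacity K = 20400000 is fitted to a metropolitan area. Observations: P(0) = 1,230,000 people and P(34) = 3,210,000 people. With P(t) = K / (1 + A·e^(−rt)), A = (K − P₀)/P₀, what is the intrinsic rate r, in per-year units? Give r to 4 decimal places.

r ≈ 0.0314 per year

A = (20400000 − 1230000)/1230000 = 15.58537
3210000 = 20400000/(1 + 15.58537·e^(−r·34)) → e^(−34r) = (6.35514 − 1)/15.58537 = 0.343601
r = −ln(0.343601)/34 = 1.06828/34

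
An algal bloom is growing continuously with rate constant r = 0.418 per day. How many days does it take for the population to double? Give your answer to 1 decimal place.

doubling time ≈ 1.7 days

doubling time = ln(2) / |r| = 0.69315 / 0.418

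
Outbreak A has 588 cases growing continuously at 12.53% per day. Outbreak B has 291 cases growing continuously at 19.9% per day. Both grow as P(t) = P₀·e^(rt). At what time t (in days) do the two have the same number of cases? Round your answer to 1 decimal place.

588·e^(0.1253t) = 291·e^(0.199t)
588/291 = e^((0.199 − 0.1253)t) → ln(2.02062) = 0.0737·t
t = 0.7034 / 0.0737

t ≈ 9.5 days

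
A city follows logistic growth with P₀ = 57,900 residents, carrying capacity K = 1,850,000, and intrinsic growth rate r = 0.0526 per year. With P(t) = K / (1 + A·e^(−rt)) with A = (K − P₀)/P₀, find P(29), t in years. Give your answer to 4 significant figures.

≈ 239,200 residents

A = (1850000 − 57900)/57900 = 30.95164
P(29) = 1850000 / (1 + 30.95164·e^(−0.0526·29)) = 1850000 / (1 + 30.95164·0.217534)
= 1850000 / 7.73304 ≈ 239233.37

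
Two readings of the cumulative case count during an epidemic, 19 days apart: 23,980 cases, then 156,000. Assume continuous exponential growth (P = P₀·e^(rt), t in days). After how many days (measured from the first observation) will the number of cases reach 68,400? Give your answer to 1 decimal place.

r = ln(156000/23980) / 19 ≈ 0.09856 per day
t = ln(68400/23980) / r = 1.04815 / 0.09856 ≈ 10.635

t ≈ 10.6 days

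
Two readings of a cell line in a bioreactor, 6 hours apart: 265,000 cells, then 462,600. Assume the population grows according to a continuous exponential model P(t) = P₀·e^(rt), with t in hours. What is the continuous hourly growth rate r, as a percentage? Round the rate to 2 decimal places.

462600 = 265000 · e^(r·6)
e^(6r) = 462600/265000 = 1.74566
r = ln(1.74566) / 6 = 0.55713 / 6

r ≈ 9.29% per hour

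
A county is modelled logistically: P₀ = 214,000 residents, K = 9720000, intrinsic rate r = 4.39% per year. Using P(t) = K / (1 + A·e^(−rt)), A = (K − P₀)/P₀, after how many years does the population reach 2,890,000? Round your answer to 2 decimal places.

t ≈ 66.83 years

A = (9720000 − 214000)/214000 = 44.42056
2890000 = 9720000/(1 + 44.42056·e^(−0.0439t)) → 1 + 44.42056·e^(−0.0439t) = 3.36332
e^(−0.0439t) = 0.053203 → t = ln(18.79582)/0.0439 = 2.93363/0.0439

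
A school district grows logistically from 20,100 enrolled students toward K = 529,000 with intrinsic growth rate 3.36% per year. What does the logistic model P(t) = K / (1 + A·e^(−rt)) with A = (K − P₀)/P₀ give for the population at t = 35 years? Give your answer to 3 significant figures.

A = (529000 − 20100)/20100 = 25.31841
P(35) = 529000 / (1 + 25.31841·e^(−0.0336·35)) = 529000 / (1 + 25.31841·0.30851)
= 529000 / 8.81099 ≈ 60038.66

≈ 60,000 enrolled students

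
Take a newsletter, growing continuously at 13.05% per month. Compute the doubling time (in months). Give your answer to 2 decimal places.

doubling time = ln(2) / |r| = 0.69315 / 0.1305

doubling time ≈ 5.31 months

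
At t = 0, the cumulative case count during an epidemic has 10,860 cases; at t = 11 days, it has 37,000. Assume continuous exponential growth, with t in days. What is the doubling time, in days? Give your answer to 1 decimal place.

doubling time ≈ 6.2 days

r = ln(37000/10860) / 11 = ln(3.407) / 11 ≈ 0.111439 per day
doubling time = ln 2 / |r| = 0.69315 / 0.111439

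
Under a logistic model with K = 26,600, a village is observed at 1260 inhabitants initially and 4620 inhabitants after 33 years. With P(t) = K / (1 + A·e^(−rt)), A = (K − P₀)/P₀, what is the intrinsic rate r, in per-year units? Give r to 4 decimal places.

r ≈ 0.0437 per year

A = (26600 − 1260)/1260 = 20.11111
4620 = 26600/(1 + 20.11111·e^(−r·33)) → e^(−33r) = (5.75758 − 1)/20.11111 = 0.236565
r = −ln(0.236565)/33 = 1.44153/33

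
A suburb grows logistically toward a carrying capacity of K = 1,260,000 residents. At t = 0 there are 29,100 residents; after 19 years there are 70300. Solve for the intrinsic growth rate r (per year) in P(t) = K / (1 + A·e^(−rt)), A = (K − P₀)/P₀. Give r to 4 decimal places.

r ≈ 0.0482 per year

A = (1260000 − 29100)/29100 = 42.29897
70300 = 1260000/(1 + 42.29897·e^(−r·19)) → e^(−19r) = (17.92319 − 1)/42.29897 = 0.400085
r = −ln(0.400085)/19 = 0.91608/19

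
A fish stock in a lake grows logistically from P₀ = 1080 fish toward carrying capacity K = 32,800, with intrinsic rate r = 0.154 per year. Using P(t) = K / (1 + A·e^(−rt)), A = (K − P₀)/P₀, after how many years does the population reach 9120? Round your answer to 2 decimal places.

t ≈ 15.75 years

A = (32800 − 1080)/1080 = 29.37037
9120 = 32800/(1 + 29.37037·e^(−0.154t)) → 1 + 29.37037·e^(−0.154t) = 3.59649
e^(−0.154t) = 0.088405 → t = ln(11.31156)/0.154 = 2.42583/0.154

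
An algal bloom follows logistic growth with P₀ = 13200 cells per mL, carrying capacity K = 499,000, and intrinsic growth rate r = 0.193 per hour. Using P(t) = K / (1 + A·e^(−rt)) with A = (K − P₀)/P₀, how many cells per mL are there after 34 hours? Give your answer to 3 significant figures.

A = (499000 − 13200)/13200 = 36.80303
P(34) = 499000 / (1 + 36.80303·e^(−0.193·34)) = 499000 / (1 + 36.80303·0.001413)
= 499000 / 1.052 ≈ 474332.45

≈ 474,000 cells per mL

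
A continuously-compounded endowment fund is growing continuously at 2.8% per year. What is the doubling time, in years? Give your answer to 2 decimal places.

doubling time ≈ 24.76 years

doubling time = ln(2) / |r| = 0.69315 / 0.028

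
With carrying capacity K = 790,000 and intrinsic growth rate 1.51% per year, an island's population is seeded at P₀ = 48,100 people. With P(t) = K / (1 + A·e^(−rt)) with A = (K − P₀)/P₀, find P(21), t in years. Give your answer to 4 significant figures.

≈ 64,580 people

A = (790000 − 48100)/48100 = 15.42412
P(21) = 790000 / (1 + 15.42412·e^(−0.0151·21)) = 790000 / (1 + 15.42412·0.728258)
= 790000 / 12.23274 ≈ 64580.82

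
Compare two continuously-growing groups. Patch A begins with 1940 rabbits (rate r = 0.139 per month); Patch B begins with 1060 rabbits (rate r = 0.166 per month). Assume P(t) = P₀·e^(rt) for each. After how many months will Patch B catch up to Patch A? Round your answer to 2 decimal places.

1940·e^(0.139t) = 1060·e^(0.166t)
1940/1060 = e^((0.166 − 0.139)t) → ln(1.83019) = 0.027·t
t = 0.60442 / 0.027

t ≈ 22.39 months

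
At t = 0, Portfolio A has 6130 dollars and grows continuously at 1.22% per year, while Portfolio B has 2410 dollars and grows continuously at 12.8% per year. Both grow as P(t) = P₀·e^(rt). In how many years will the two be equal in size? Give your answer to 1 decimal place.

t ≈ 8.1 years

6130·e^(0.0122t) = 2410·e^(0.128t)
6130/2410 = e^((0.128 − 0.0122)t) → ln(2.54357) = 0.1158·t
t = 0.93357 / 0.1158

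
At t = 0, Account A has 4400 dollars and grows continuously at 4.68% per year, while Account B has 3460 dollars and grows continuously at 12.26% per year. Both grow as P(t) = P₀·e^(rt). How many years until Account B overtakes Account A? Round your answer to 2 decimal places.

4400·e^(0.0468t) = 3460·e^(0.1226t)
4400/3460 = e^((0.1226 − 0.0468)t) → ln(1.27168) = 0.0758·t
t = 0.24034 / 0.0758

t ≈ 3.17 years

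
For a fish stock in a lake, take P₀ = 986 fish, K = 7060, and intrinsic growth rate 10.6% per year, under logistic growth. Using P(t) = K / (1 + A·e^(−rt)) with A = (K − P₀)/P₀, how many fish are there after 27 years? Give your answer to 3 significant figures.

≈ 5,220 fish

A = (7060 − 986)/986 = 6.16024
P(27) = 7060 / (1 + 6.16024·e^(−0.106·27)) = 7060 / (1 + 6.16024·0.057154)
= 7060 / 1.35208 ≈ 5221.57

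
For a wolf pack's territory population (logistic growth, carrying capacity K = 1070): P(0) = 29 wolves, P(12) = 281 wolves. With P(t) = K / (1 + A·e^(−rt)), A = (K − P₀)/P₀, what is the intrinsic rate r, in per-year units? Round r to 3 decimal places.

A = (1070 − 29)/29 = 35.89655
281 = 1070/(1 + 35.89655·e^(−r·12)) → e^(−12r) = (3.80783 − 1)/35.89655 = 0.07822
r = −ln(0.07822)/12 = 2.54823/12

r ≈ 0.212 per year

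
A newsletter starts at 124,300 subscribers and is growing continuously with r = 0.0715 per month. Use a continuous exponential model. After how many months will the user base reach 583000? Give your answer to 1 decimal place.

583000 = 124300 · e^(0.0715·t)
t = ln(583000/124300) / 0.0715 = ln(4.69027) / 0.0715 = 1.54549 / 0.0715

t ≈ 21.6 months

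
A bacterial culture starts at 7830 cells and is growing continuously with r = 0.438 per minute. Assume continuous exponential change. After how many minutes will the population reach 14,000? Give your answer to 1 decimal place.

t ≈ 1.3 minutes

14000 = 7830 · e^(0.438·t)
t = ln(14000/7830) / 0.438 = ln(1.78799) / 0.438 = 0.58109 / 0.438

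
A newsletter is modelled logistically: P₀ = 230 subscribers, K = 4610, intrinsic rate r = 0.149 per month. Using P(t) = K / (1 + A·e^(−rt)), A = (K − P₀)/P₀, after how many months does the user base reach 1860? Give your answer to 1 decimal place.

t ≈ 17.2 months

A = (4610 − 230)/230 = 19.04348
1860 = 4610/(1 + 19.04348·e^(−0.149t)) → 1 + 19.04348·e^(−0.149t) = 2.47849
e^(−0.149t) = 0.077638 → t = ln(12.88032)/0.149 = 2.5557/0.149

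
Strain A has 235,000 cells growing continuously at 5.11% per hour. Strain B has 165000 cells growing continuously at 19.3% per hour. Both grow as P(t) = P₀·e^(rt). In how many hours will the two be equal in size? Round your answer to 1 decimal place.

t ≈ 2.5 hours

235000·e^(0.0511t) = 165000·e^(0.193t)
235000/165000 = e^((0.193 − 0.0511)t) → ln(1.42424) = 0.1419·t
t = 0.35364 / 0.1419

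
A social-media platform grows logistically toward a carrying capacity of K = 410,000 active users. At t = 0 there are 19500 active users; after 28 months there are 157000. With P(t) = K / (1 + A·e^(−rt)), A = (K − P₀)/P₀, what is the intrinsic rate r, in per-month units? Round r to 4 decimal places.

r ≈ 0.0900 per month

A = (410000 − 19500)/19500 = 20.02564
157000 = 410000/(1 + 20.02564·e^(−r·28)) → e^(−28r) = (2.61146 − 1)/20.02564 = 0.08047
r = −ln(0.08047)/28 = 2.51987/28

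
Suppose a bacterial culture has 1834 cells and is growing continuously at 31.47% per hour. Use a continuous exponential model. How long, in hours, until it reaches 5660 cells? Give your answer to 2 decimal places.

t ≈ 3.58 hours

5660 = 1834 · e^(0.3147·t)
t = ln(5660/1834) / 0.3147 = ln(3.08615) / 0.3147 = 1.12692 / 0.3147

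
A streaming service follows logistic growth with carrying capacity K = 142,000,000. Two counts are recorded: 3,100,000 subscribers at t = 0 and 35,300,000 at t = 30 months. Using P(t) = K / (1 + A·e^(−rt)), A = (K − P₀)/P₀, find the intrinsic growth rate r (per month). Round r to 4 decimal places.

A = (142000000 − 3100000)/3100000 = 44.80645
35300000 = 142000000/(1 + 44.80645·e^(−r·30)) → e^(−30r) = (4.02266 − 1)/44.80645 = 0.06746
r = −ln(0.06746)/30 = 2.69621/30

r ≈ 0.0899 per month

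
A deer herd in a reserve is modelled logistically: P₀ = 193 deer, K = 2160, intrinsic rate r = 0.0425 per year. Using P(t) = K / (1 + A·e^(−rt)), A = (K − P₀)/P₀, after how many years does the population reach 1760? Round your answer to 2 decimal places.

A = (2160 − 193)/193 = 10.19171
1760 = 2160/(1 + 10.19171·e^(−0.0425t)) → 1 + 10.19171·e^(−0.0425t) = 1.22727
e^(−0.0425t) = 0.0223 → t = ln(44.84352)/0.0425 = 3.80318/0.0425

t ≈ 89.49 years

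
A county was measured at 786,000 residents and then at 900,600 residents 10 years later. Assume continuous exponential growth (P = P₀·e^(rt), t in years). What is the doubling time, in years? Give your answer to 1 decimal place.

doubling time ≈ 50.9 years

r = ln(900600/786000) / 10 = ln(1.1458) / 10 ≈ 0.01361 per year
doubling time = ln 2 / |r| = 0.69315 / 0.01361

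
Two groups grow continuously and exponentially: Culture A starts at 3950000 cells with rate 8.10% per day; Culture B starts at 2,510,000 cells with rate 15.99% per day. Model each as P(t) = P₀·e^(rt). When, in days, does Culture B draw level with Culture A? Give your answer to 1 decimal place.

3950000·e^(0.081t) = 2510000·e^(0.1599t)
3950000/2510000 = e^((0.1599 − 0.081)t) → ln(1.57371) = 0.0789·t
t = 0.45343 / 0.0789

t ≈ 5.7 days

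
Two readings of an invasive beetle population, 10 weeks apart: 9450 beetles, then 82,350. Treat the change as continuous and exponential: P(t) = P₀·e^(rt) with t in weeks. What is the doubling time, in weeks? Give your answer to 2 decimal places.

doubling time ≈ 3.20 weeks

r = ln(82350/9450) / 10 = ln(8.71429) / 10 ≈ 0.216496 per week
doubling time = ln 2 / |r| = 0.69315 / 0.216496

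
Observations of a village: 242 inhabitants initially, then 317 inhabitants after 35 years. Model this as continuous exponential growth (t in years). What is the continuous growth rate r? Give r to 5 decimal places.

317 = 242 · e^(r·35)
e^(35r) = 317/242 = 1.30992
r = ln(1.30992) / 35 = 0.26996 / 35

r ≈ 0.00771 per year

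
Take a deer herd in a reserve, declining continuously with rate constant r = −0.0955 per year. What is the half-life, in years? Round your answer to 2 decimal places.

half-life = ln(2) / |r| = 0.69315 / 0.0955

half-life ≈ 7.26 years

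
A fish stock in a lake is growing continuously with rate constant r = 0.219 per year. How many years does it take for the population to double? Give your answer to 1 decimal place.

doubling time = ln(2) / |r| = 0.69315 / 0.219

doubling time ≈ 3.2 years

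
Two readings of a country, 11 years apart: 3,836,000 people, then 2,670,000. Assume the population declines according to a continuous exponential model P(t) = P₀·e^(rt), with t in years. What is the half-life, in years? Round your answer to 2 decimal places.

half-life ≈ 21.04 years

r = ln(2670000/3836000) / 11 = ln(0.69604) / 11 ≈ -0.032941 per year
half-life = ln 2 / |r| = 0.69315 / 0.032941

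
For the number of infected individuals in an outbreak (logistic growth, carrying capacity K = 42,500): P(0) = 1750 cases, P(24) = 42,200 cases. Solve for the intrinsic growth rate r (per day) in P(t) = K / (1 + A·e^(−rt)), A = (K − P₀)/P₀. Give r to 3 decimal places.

r ≈ 0.337 per day

A = (42500 − 1750)/1750 = 23.28571
42200 = 42500/(1 + 23.28571·e^(−r·24)) → e^(−24r) = (1.00711 − 1)/23.28571 = 0.000305
r = −ln(0.000305)/24 = 8.09423/24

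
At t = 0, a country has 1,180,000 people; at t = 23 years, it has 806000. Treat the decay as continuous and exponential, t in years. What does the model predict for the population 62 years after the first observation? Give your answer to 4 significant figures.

r = ln(806000/1180000) / 23 ≈ -0.016573 per year
P(62) = 1180000 · e^(-0.016573·62) = 1180000 · 0.35788 ≈ 422303.78

≈ 422,300 people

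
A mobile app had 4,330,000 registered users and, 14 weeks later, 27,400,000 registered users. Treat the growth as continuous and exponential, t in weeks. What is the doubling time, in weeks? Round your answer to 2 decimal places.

r = ln(27400000/4330000) / 14 = ln(6.32794) / 14 ≈ 0.131784 per week
doubling time = ln 2 / |r| = 0.69315 / 0.131784

doubling time ≈ 5.26 weeks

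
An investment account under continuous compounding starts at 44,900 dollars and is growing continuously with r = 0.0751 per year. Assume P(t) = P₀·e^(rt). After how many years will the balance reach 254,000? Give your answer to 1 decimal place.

254000 = 44900 · e^(0.0751·t)
t = ln(254000/44900) / 0.0751 = ln(5.65702) / 0.0751 = 1.7329 / 0.0751

t ≈ 23.1 years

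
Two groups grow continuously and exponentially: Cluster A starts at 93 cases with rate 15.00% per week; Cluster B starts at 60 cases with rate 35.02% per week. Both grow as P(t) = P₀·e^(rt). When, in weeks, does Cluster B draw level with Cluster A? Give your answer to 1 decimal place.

t ≈ 2.2 weeks

93·e^(0.15t) = 60·e^(0.3502t)
93/60 = e^((0.3502 − 0.15)t) → ln(1.55) = 0.2002·t
t = 0.43825 / 0.2002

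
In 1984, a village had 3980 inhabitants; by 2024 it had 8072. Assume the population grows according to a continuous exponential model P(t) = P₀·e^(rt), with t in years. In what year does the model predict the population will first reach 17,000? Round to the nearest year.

r = ln(8072/3980) / 40 = 0.70712/40 ≈ 0.017678 per year
t = ln(17000/3980) / r = 1.45193/0.017678 ≈ 82.13 years after 1984

year 2066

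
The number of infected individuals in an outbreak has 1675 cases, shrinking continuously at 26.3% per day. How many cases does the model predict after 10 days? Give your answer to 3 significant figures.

P(10) = 1675 · e^(-0.263·10) = 1675 · e^(-2.63)
= 1675 · 0.07208 ≈ 120.73

≈ 121 cases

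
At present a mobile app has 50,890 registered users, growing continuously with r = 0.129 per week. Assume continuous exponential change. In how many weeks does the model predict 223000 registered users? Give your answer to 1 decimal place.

t ≈ 11.5 weeks

223000 = 50890 · e^(0.129·t)
t = ln(223000/50890) / 0.129 = ln(4.382) / 0.129 = 1.47751 / 0.129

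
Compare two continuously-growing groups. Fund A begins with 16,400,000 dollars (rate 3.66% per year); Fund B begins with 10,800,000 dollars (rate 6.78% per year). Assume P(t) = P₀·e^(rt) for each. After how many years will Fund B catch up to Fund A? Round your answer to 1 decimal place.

t ≈ 13.4 years

16400000·e^(0.0366t) = 10800000·e^(0.0678t)
16400000/10800000 = e^((0.0678 − 0.0366)t) → ln(1.51852) = 0.0312·t
t = 0.41774 / 0.0312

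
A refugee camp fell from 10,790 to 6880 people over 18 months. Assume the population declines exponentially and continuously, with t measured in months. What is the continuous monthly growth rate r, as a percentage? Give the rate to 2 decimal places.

6880 = 10790 · e^(r·18)
e^(18r) = 6880/10790 = 0.63763
r = ln(0.63763) / 18 = -0.45 / 18

r ≈ -2.50% per month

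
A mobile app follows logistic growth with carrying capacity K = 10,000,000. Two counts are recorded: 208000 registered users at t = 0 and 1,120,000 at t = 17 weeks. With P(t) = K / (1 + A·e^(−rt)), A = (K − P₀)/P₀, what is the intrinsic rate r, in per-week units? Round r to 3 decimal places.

A = (10000000 − 208000)/208000 = 47.07692
1120000 = 10000000/(1 + 47.07692·e^(−r·17)) → e^(−17r) = (8.92857 − 1)/47.07692 = 0.168417
r = −ln(0.168417)/17 = 1.78131/17

r ≈ 0.105 per week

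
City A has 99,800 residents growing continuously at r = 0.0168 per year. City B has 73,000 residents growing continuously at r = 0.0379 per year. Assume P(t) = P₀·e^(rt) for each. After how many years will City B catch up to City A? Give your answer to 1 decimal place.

t ≈ 14.8 years

99800·e^(0.0168t) = 73000·e^(0.0379t)
99800/73000 = e^((0.0379 − 0.0168)t) → ln(1.36712) = 0.0211·t
t = 0.31271 / 0.0211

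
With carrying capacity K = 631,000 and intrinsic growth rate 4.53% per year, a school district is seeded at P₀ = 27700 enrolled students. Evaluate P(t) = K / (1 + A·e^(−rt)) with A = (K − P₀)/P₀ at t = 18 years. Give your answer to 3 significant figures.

≈ 59,300 enrolled students

A = (631000 − 27700)/27700 = 21.77978
P(18) = 631000 / (1 + 21.77978·e^(−0.0453·18)) = 631000 / (1 + 21.77978·0.442462)
= 631000 / 10.63673 ≈ 59322.73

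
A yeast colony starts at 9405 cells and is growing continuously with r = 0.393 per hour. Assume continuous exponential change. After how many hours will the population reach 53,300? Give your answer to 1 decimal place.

t ≈ 4.4 hours

53300 = 9405 · e^(0.393·t)
t = ln(53300/9405) / 0.393 = ln(5.6672) / 0.393 = 1.73469 / 0.393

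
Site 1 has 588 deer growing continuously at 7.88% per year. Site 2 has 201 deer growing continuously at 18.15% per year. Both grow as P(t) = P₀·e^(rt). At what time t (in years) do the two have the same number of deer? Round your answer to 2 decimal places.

t ≈ 10.45 years

588·e^(0.0788t) = 201·e^(0.1815t)
588/201 = e^((0.1815 − 0.0788)t) → ln(2.92537) = 0.1027·t
t = 1.07342 / 0.1027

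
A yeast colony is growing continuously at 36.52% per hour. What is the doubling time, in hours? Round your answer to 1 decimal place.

doubling time = ln(2) / |r| = 0.69315 / 0.3652

doubling time ≈ 1.9 hours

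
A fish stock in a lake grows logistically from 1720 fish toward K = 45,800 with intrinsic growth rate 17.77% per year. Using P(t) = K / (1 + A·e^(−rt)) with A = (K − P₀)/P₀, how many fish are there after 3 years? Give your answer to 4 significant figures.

A = (45800 − 1720)/1720 = 25.62791
P(3) = 45800 / (1 + 25.62791·e^(−0.1777·3)) = 45800 / (1 + 25.62791·0.586783)
= 45800 / 16.03802 ≈ 2855.71

≈ 2,856 fish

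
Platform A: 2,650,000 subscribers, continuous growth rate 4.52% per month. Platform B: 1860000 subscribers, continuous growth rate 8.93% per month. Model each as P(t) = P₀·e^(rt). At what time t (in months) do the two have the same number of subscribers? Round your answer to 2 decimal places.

2650000·e^(0.0452t) = 1860000·e^(0.0893t)
2650000/1860000 = e^((0.0893 − 0.0452)t) → ln(1.42473) = 0.0441·t
t = 0.35398 / 0.0441

t ≈ 8.03 months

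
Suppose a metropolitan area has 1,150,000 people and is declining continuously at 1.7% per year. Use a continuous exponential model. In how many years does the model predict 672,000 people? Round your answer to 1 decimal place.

t ≈ 31.6 years

672000 = 1150000 · e^(-0.017·t)
t = ln(672000/1150000) / -0.017 = ln(0.58435) / -0.017 = -0.53726 / -0.017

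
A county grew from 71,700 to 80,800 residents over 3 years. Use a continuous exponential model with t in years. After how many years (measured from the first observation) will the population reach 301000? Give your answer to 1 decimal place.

r = ln(80800/71700) / 3 ≈ 0.039829 per year
t = ln(301000/71700) / r = 1.43462 / 0.039829 ≈ 36.02

t ≈ 36.0 years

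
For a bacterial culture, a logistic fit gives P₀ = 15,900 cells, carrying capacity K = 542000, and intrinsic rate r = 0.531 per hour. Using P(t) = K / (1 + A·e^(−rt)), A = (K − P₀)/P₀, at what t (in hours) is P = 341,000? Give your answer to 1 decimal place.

A = (542000 − 15900)/15900 = 33.08805
341000 = 542000/(1 + 33.08805·e^(−0.531t)) → 1 + 33.08805·e^(−0.531t) = 1.58944
e^(−0.531t) = 0.017814 → t = ln(56.13445)/0.531 = 4.02775/0.531

t ≈ 7.6 hours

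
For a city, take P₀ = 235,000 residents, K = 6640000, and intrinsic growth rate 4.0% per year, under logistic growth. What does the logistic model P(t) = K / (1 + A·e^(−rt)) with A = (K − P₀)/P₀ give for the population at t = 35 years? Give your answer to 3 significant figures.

≈ 860,000 residents

A = (6640000 − 235000)/235000 = 27.25532
P(35) = 6640000 / (1 + 27.25532·e^(−0.04·35)) = 6640000 / (1 + 27.25532·0.246597)
= 6640000 / 7.72108 ≈ 859983.43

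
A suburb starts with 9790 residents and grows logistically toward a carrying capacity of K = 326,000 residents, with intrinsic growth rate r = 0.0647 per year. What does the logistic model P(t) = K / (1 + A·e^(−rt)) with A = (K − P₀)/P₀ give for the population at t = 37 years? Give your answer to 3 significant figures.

A = (326000 − 9790)/9790 = 32.29928
P(37) = 326000 / (1 + 32.29928·e^(−0.0647·37)) = 326000 / (1 + 32.29928·0.091273)
= 326000 / 3.94805 ≈ 82572.34

≈ 82,600 residents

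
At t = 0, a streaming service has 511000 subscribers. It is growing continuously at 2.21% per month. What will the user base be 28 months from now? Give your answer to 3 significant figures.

P(28) = 511000 · e^(0.0221·28) = 511000 · e^(0.6188)
= 511000 · 1.8567 ≈ 948773.02

≈ 949,000 subscribers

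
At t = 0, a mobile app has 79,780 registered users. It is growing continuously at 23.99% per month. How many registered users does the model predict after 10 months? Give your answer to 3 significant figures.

P(10) = 79780 · e^(0.2399·10) = 79780 · e^(2.399)
= 79780 · 11.01216 ≈ 878550.02

≈ 879,000 registered users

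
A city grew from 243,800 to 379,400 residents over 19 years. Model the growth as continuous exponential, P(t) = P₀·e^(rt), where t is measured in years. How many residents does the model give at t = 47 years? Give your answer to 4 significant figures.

≈ 728,000 residents

r = ln(379400/243800) / 19 ≈ 0.023276 per year
P(47) = 243800 · e^(0.023276·47) = 243800 · 2.9861 ≈ 728011.87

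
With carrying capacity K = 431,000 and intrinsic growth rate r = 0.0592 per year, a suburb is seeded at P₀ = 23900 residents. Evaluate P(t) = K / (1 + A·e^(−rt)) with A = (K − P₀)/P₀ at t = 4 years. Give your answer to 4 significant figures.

A = (431000 − 23900)/23900 = 17.03347
P(4) = 431000 / (1 + 17.03347·e^(−0.0592·4)) = 431000 / (1 + 17.03347·0.789149)
= 431000 / 14.44195 ≈ 29843.62

≈ 29,840 residents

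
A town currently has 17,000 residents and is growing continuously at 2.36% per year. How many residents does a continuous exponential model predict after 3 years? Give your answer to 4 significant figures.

≈ 18,250 residents

P(3) = 17000 · e^(0.0236·3) = 17000 · e^(0.0708)
= 17000 · 1.07337 ≈ 18247.23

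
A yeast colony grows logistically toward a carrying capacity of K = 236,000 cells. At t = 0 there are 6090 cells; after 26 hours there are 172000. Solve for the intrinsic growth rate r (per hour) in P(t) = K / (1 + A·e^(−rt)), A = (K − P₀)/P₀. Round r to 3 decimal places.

r ≈ 0.178 per hour

A = (236000 − 6090)/6090 = 37.75205
172000 = 236000/(1 + 37.75205·e^(−r·26)) → e^(−26r) = (1.37209 − 1)/37.75205 = 0.009856
r = −ln(0.009856)/26 = 4.61965/26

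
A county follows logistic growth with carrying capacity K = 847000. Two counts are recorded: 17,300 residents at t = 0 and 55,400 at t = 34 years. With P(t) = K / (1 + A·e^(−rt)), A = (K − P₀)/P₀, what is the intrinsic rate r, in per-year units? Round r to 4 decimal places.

A = (847000 − 17300)/17300 = 47.95954
55400 = 847000/(1 + 47.95954·e^(−r·34)) → e^(−34r) = (15.28881 − 1)/47.95954 = 0.297935
r = −ln(0.297935)/34 = 1.21088/34

r ≈ 0.0356 per year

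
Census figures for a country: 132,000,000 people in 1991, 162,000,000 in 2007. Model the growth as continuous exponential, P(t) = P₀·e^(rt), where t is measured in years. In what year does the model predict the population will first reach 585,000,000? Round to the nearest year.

year 2107

r = ln(162000000/132000000) / 16 = 0.20479/16 ≈ 0.0128 per year
t = ln(585000000/132000000) / r = 1.48881/0.0128 ≈ 116.32 years after 1991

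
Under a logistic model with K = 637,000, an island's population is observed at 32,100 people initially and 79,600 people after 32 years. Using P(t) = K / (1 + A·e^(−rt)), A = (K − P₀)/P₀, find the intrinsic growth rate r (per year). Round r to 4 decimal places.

r ≈ 0.0309 per year

A = (637000 − 32100)/32100 = 18.84424
79600 = 637000/(1 + 18.84424·e^(−r·32)) → e^(−32r) = (8.00251 − 1)/18.84424 = 0.3716
r = −ln(0.3716)/32 = 0.98994/32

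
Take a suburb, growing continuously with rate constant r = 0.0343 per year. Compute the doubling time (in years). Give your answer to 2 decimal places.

doubling time = ln(2) / |r| = 0.69315 / 0.0343

doubling time ≈ 20.21 years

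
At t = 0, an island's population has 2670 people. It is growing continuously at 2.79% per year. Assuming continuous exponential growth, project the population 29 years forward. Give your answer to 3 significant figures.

≈ 6,000 people

P(29) = 2670 · e^(0.0279·29) = 2670 · e^(0.8091)
= 2670 · 2.24589 ≈ 5996.52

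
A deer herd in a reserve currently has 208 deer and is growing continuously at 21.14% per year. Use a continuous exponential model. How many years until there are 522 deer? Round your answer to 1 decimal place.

t ≈ 4.4 years

522 = 208 · e^(0.2114·t)
t = ln(522/208) / 0.2114 = ln(2.50962) / 0.2114 = 0.92013 / 0.2114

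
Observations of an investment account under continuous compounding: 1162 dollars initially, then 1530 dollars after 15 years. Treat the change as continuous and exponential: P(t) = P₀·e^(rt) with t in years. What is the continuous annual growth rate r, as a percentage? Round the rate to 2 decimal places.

r ≈ 1.83% per year

1530 = 1162 · e^(r·15)
e^(15r) = 1530/1162 = 1.3167
r = ln(1.3167) / 15 = 0.27513 / 15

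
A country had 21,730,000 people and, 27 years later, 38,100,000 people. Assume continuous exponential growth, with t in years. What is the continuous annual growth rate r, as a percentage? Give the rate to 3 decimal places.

r ≈ 2.080% per year

38100000 = 21730000 · e^(r·27)
e^(27r) = 38100000/21730000 = 1.75334
r = ln(1.75334) / 27 = 0.56152 / 27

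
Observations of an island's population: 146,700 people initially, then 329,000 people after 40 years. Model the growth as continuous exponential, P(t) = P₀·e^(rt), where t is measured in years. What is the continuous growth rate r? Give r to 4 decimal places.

329000 = 146700 · e^(r·40)
e^(40r) = 329000/146700 = 2.24267
r = ln(2.24267) / 40 = 0.80767 / 40

r ≈ 0.0202 per year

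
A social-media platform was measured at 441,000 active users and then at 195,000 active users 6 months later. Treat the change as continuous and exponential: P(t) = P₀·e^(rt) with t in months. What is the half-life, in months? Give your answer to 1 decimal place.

half-life ≈ 5.1 months

r = ln(195000/441000) / 6 = ln(0.44218) / 6 ≈ -0.136008 per month
half-life = ln 2 / |r| = 0.69315 / 0.136008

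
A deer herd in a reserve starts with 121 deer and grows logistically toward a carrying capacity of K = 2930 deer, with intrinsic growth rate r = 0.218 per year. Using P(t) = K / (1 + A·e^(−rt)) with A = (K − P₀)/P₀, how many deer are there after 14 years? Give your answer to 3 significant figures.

A = (2930 − 121)/121 = 23.21488
P(14) = 2930 / (1 + 23.21488·e^(−0.218·14)) = 2930 / (1 + 23.21488·0.047264)
= 2930 / 2.09723 ≈ 1397.08

≈ 1,400 deer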